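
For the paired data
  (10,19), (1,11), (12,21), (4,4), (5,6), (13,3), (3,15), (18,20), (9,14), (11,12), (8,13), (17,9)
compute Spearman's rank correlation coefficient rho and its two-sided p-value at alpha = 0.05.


Step 1: Rank x and y separately (midranks; no ties here).
rank(x): 10->7, 1->1, 12->9, 4->3, 5->4, 13->10, 3->2, 18->12, 9->6, 11->8, 8->5, 17->11
rank(y): 19->10, 11->5, 21->12, 4->2, 6->3, 3->1, 15->9, 20->11, 14->8, 12->6, 13->7, 9->4
Step 2: d_i = R_x(i) - R_y(i); compute d_i^2.
  (7-10)^2=9, (1-5)^2=16, (9-12)^2=9, (3-2)^2=1, (4-3)^2=1, (10-1)^2=81, (2-9)^2=49, (12-11)^2=1, (6-8)^2=4, (8-6)^2=4, (5-7)^2=4, (11-4)^2=49
sum(d^2) = 228.
Step 3: rho = 1 - 6*228 / (12*(12^2 - 1)) = 1 - 1368/1716 = 0.202797.
Step 4: Under H0, t = rho * sqrt((n-2)/(1-rho^2)) = 0.6549 ~ t(10).
Step 5: Two-sided p-value from the t-distribution with 10 df = 0.527302.
Step 6: alpha = 0.05. fail to reject H0.

rho = 0.2028, p = 0.527302, fail to reject H0 at alpha = 0.05.


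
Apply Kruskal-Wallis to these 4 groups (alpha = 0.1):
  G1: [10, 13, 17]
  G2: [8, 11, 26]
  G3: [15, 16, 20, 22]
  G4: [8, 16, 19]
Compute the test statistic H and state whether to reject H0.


Step 1: Combine all N = 13 observations and assign midranks.
sorted (value, group, rank): (8,G2,1.5), (8,G4,1.5), (10,G1,3), (11,G2,4), (13,G1,5), (15,G3,6), (16,G3,7.5), (16,G4,7.5), (17,G1,9), (19,G4,10), (20,G3,11), (22,G3,12), (26,G2,13)
Step 2: Sum ranks within each group.
R_1 = 17 (n_1 = 3)
R_2 = 18.5 (n_2 = 3)
R_3 = 36.5 (n_3 = 4)
R_4 = 19 (n_4 = 3)
Step 3: H = 12/(N(N+1)) * sum(R_i^2/n_i) - 3(N+1)
     = 12/(13*14) * (17^2/3 + 18.5^2/3 + 36.5^2/4 + 19^2/3) - 3*14
     = 0.065934 * 663.812 - 42
     = 1.767857.
Step 4: Ties present; correction factor C = 1 - 12/(13^3 - 13) = 0.994505. Corrected H = 1.767857 / 0.994505 = 1.777624.
Step 5: Under H0, H ~ chi^2(3); p-value = 0.619816.
Step 6: alpha = 0.1. fail to reject H0.

H = 1.7776, df = 3, p = 0.619816, fail to reject H0.


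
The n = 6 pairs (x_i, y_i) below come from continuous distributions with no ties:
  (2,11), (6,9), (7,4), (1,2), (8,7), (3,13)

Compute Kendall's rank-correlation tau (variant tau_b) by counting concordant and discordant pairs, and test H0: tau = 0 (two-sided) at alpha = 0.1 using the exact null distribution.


Step 1: Enumerate the 15 unordered pairs (i,j) with i<j and classify each by sign(x_j-x_i) * sign(y_j-y_i).
  (1,2):dx=+4,dy=-2->D; (1,3):dx=+5,dy=-7->D; (1,4):dx=-1,dy=-9->C; (1,5):dx=+6,dy=-4->D
  (1,6):dx=+1,dy=+2->C; (2,3):dx=+1,dy=-5->D; (2,4):dx=-5,dy=-7->C; (2,5):dx=+2,dy=-2->D
  (2,6):dx=-3,dy=+4->D; (3,4):dx=-6,dy=-2->C; (3,5):dx=+1,dy=+3->C; (3,6):dx=-4,dy=+9->D
  (4,5):dx=+7,dy=+5->C; (4,6):dx=+2,dy=+11->C; (5,6):dx=-5,dy=+6->D
Step 2: C = 7, D = 8, total pairs = 15.
Step 3: tau = (C - D)/(n(n-1)/2) = (7 - 8)/15 = -0.066667.
Step 4: Exact two-sided p-value (enumerate n! = 720 permutations of y under H0): p = 1.000000.
Step 5: alpha = 0.1. fail to reject H0.

tau_b = -0.0667 (C=7, D=8), p = 1.000000, fail to reject H0.


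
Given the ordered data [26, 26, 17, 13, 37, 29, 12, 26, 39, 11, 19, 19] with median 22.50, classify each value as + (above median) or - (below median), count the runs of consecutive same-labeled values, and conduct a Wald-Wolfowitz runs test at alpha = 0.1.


Step 1: Compute median = 22.50; label A = above, B = below.
Labels in order: AABBAABAABBB  (n_A = 6, n_B = 6)
Step 2: Count runs R = 6.
Step 3: Under H0 (random ordering), E[R] = 2*n_A*n_B/(n_A+n_B) + 1 = 2*6*6/12 + 1 = 7.0000.
        Var[R] = 2*n_A*n_B*(2*n_A*n_B - n_A - n_B) / ((n_A+n_B)^2 * (n_A+n_B-1)) = 4320/1584 = 2.7273.
        SD[R] = 1.6514.
Step 4: Continuity-corrected z = (R + 0.5 - E[R]) / SD[R] = (6 + 0.5 - 7.0000) / 1.6514 = -0.3028.
Step 5: Two-sided p-value via normal approximation = 2*(1 - Phi(|z|)) = 0.762069.
Step 6: alpha = 0.1. fail to reject H0.

R = 6, z = -0.3028, p = 0.762069, fail to reject H0.


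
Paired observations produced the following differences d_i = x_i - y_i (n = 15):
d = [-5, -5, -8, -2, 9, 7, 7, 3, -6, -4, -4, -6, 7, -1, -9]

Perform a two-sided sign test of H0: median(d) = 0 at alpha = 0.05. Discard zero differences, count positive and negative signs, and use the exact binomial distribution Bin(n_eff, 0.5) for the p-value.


Step 1: Discard zero differences. Original n = 15; n_eff = number of nonzero differences = 15.
Nonzero differences (with sign): -5, -5, -8, -2, +9, +7, +7, +3, -6, -4, -4, -6, +7, -1, -9
Step 2: Count signs: positive = 5, negative = 10.
Step 3: Under H0: P(positive) = 0.5, so the number of positives S ~ Bin(15, 0.5).
Step 4: Two-sided exact p-value = sum of Bin(15,0.5) probabilities at or below the observed probability = 0.301758.
Step 5: alpha = 0.05. fail to reject H0.

n_eff = 15, pos = 5, neg = 10, p = 0.301758, fail to reject H0.


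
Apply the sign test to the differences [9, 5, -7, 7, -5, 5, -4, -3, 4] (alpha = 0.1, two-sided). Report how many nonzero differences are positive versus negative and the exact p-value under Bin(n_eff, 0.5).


Step 1: Discard zero differences. Original n = 9; n_eff = number of nonzero differences = 9.
Nonzero differences (with sign): +9, +5, -7, +7, -5, +5, -4, -3, +4
Step 2: Count signs: positive = 5, negative = 4.
Step 3: Under H0: P(positive) = 0.5, so the number of positives S ~ Bin(9, 0.5).
Step 4: Two-sided exact p-value = sum of Bin(9,0.5) probabilities at or below the observed probability = 1.000000.
Step 5: alpha = 0.1. fail to reject H0.

n_eff = 9, pos = 5, neg = 4, p = 1.000000, fail to reject H0.


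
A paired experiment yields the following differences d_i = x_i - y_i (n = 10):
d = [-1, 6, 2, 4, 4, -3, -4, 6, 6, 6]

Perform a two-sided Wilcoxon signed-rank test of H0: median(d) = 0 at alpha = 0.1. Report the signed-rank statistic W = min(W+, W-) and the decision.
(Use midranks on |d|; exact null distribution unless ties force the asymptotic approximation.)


Step 1: Drop any zero differences (none here) and take |d_i|.
|d| = [1, 6, 2, 4, 4, 3, 4, 6, 6, 6]
Step 2: Midrank |d_i| (ties get averaged ranks).
ranks: |1|->1, |6|->8.5, |2|->2, |4|->5, |4|->5, |3|->3, |4|->5, |6|->8.5, |6|->8.5, |6|->8.5
Step 3: Attach original signs; sum ranks with positive sign and with negative sign.
W+ = 8.5 + 2 + 5 + 5 + 8.5 + 8.5 + 8.5 = 46
W- = 1 + 3 + 5 = 9
(Check: W+ + W- = 55 should equal n(n+1)/2 = 55.)
Step 4: Test statistic W = min(W+, W-) = 9.
Step 5: Ties in |d|, so use the tie-corrected normal approximation.
        E[W] = n(n+1)/4 = 10*11/4 = 27.5.
        Tie groups: |d|=4 (t=3), |d|=6 (t=4); sum(t^3 - t) = 84.
        Var[W] = n(n+1)(2n+1)/24 - sum(t^3-t)/48 = 2310/24 - 84/48 = 94.5.
        z = (W - E[W]) / sqrt(Var[W]) = (9 - 27.5) / 9.7211 = -1.9031.
        Two-sided p = 2*Phi(z) = 0.057031.
Step 6: alpha = 0.1. reject H0.

W+ = 46, W- = 9, W = min = 9, p = 0.057031, reject H0.


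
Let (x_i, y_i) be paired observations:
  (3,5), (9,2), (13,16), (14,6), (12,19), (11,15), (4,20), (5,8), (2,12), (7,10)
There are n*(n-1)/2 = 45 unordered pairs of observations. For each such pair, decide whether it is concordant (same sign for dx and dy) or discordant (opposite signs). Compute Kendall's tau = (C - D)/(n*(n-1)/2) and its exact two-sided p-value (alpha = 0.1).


Step 1: Enumerate the 45 unordered pairs (i,j) with i<j and classify each by sign(x_j-x_i) * sign(y_j-y_i).
  (1,2):dx=+6,dy=-3->D; (1,3):dx=+10,dy=+11->C; (1,4):dx=+11,dy=+1->C; (1,5):dx=+9,dy=+14->C
  (1,6):dx=+8,dy=+10->C; (1,7):dx=+1,dy=+15->C; (1,8):dx=+2,dy=+3->C; (1,9):dx=-1,dy=+7->D
  (1,10):dx=+4,dy=+5->C; (2,3):dx=+4,dy=+14->C; (2,4):dx=+5,dy=+4->C; (2,5):dx=+3,dy=+17->C
  (2,6):dx=+2,dy=+13->C; (2,7):dx=-5,dy=+18->D; (2,8):dx=-4,dy=+6->D; (2,9):dx=-7,dy=+10->D
  (2,10):dx=-2,dy=+8->D; (3,4):dx=+1,dy=-10->D; (3,5):dx=-1,dy=+3->D; (3,6):dx=-2,dy=-1->C
  (3,7):dx=-9,dy=+4->D; (3,8):dx=-8,dy=-8->C; (3,9):dx=-11,dy=-4->C; (3,10):dx=-6,dy=-6->C
  (4,5):dx=-2,dy=+13->D; (4,6):dx=-3,dy=+9->D; (4,7):dx=-10,dy=+14->D; (4,8):dx=-9,dy=+2->D
  (4,9):dx=-12,dy=+6->D; (4,10):dx=-7,dy=+4->D; (5,6):dx=-1,dy=-4->C; (5,7):dx=-8,dy=+1->D
  (5,8):dx=-7,dy=-11->C; (5,9):dx=-10,dy=-7->C; (5,10):dx=-5,dy=-9->C; (6,7):dx=-7,dy=+5->D
  (6,8):dx=-6,dy=-7->C; (6,9):dx=-9,dy=-3->C; (6,10):dx=-4,dy=-5->C; (7,8):dx=+1,dy=-12->D
  (7,9):dx=-2,dy=-8->C; (7,10):dx=+3,dy=-10->D; (8,9):dx=-3,dy=+4->D; (8,10):dx=+2,dy=+2->C
  (9,10):dx=+5,dy=-2->D
Step 2: C = 24, D = 21, total pairs = 45.
Step 3: tau = (C - D)/(n(n-1)/2) = (24 - 21)/45 = 0.066667.
Step 4: Exact two-sided p-value (enumerate n! = 3628800 permutations of y under H0): p = 0.861801.
Step 5: alpha = 0.1. fail to reject H0.

tau_b = 0.0667 (C=24, D=21), p = 0.861801, fail to reject H0.


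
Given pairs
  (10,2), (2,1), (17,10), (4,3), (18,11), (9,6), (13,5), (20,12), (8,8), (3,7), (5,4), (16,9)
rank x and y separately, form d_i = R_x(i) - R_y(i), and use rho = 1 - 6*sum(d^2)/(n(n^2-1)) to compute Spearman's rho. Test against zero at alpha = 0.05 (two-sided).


Step 1: Rank x and y separately (midranks; no ties here).
rank(x): 10->7, 2->1, 17->10, 4->3, 18->11, 9->6, 13->8, 20->12, 8->5, 3->2, 5->4, 16->9
rank(y): 2->2, 1->1, 10->10, 3->3, 11->11, 6->6, 5->5, 12->12, 8->8, 7->7, 4->4, 9->9
Step 2: d_i = R_x(i) - R_y(i); compute d_i^2.
  (7-2)^2=25, (1-1)^2=0, (10-10)^2=0, (3-3)^2=0, (11-11)^2=0, (6-6)^2=0, (8-5)^2=9, (12-12)^2=0, (5-8)^2=9, (2-7)^2=25, (4-4)^2=0, (9-9)^2=0
sum(d^2) = 68.
Step 3: rho = 1 - 6*68 / (12*(12^2 - 1)) = 1 - 408/1716 = 0.762238.
Step 4: Under H0, t = rho * sqrt((n-2)/(1-rho^2)) = 3.7238 ~ t(10).
Step 5: Two-sided p-value from the t-distribution with 10 df = 0.003950.
Step 6: alpha = 0.05. reject H0.

rho = 0.7622, p = 0.003950, reject H0 at alpha = 0.05.


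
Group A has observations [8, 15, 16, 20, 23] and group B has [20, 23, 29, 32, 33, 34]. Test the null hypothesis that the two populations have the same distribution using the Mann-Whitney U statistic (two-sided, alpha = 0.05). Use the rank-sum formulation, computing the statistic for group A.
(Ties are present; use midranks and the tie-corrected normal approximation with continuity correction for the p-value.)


Step 1: Combine and sort all 11 observations; assign midranks.
sorted (value, group): (8,X), (15,X), (16,X), (20,X), (20,Y), (23,X), (23,Y), (29,Y), (32,Y), (33,Y), (34,Y)
ranks: 8->1, 15->2, 16->3, 20->4.5, 20->4.5, 23->6.5, 23->6.5, 29->8, 32->9, 33->10, 34->11
Step 2: Rank sum for X: R1 = 1 + 2 + 3 + 4.5 + 6.5 = 17.
Step 3: U_X = R1 - n1(n1+1)/2 = 17 - 5*6/2 = 17 - 15 = 2.
       U_Y = n1*n2 - U_X = 30 - 2 = 28.
Step 4: Ties are present, so use the tie-corrected normal approximation (with continuity correction) for the p-value.
Step 5: p-value = 0.021870; compare to alpha = 0.05. reject H0.

U_X = 2, p = 0.021870, reject H0 at alpha = 0.05.


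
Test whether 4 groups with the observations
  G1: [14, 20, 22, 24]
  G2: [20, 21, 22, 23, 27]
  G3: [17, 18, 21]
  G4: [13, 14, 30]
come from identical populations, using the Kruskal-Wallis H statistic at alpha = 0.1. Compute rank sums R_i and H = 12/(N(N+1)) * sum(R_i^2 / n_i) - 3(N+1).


Step 1: Combine all N = 15 observations and assign midranks.
sorted (value, group, rank): (13,G4,1), (14,G1,2.5), (14,G4,2.5), (17,G3,4), (18,G3,5), (20,G1,6.5), (20,G2,6.5), (21,G2,8.5), (21,G3,8.5), (22,G1,10.5), (22,G2,10.5), (23,G2,12), (24,G1,13), (27,G2,14), (30,G4,15)
Step 2: Sum ranks within each group.
R_1 = 32.5 (n_1 = 4)
R_2 = 51.5 (n_2 = 5)
R_3 = 17.5 (n_3 = 3)
R_4 = 18.5 (n_4 = 3)
Step 3: H = 12/(N(N+1)) * sum(R_i^2/n_i) - 3(N+1)
     = 12/(15*16) * (32.5^2/4 + 51.5^2/5 + 17.5^2/3 + 18.5^2/3) - 3*16
     = 0.050000 * 1010.68 - 48
     = 2.533958.
Step 4: Ties present; correction factor C = 1 - 24/(15^3 - 15) = 0.992857. Corrected H = 2.533958 / 0.992857 = 2.552188.
Step 5: Under H0, H ~ chi^2(3); p-value = 0.465933.
Step 6: alpha = 0.1. fail to reject H0.

H = 2.5522, df = 3, p = 0.465933, fail to reject H0.


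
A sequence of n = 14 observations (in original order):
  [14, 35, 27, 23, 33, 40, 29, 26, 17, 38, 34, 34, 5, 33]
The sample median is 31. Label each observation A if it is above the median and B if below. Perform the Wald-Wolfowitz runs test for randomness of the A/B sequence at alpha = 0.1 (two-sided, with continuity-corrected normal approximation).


Step 1: Compute median = 31; label A = above, B = below.
Labels in order: BABBAABBBAAABA  (n_A = 7, n_B = 7)
Step 2: Count runs R = 8.
Step 3: Under H0 (random ordering), E[R] = 2*n_A*n_B/(n_A+n_B) + 1 = 2*7*7/14 + 1 = 8.0000.
        Var[R] = 2*n_A*n_B*(2*n_A*n_B - n_A - n_B) / ((n_A+n_B)^2 * (n_A+n_B-1)) = 8232/2548 = 3.2308.
        SD[R] = 1.7974.
Step 4: R = E[R], so z = 0 with no continuity correction.
Step 5: Two-sided p-value via normal approximation = 2*(1 - Phi(|z|)) = 1.000000.
Step 6: alpha = 0.1. fail to reject H0.

R = 8, z = 0.0000, p = 1.000000, fail to reject H0.


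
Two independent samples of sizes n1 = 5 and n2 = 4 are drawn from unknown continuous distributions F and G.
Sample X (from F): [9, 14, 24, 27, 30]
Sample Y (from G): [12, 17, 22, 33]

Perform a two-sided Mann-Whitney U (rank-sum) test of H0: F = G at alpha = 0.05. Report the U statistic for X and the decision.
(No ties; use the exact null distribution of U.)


Step 1: Combine and sort all 9 observations; assign midranks.
sorted (value, group): (9,X), (12,Y), (14,X), (17,Y), (22,Y), (24,X), (27,X), (30,X), (33,Y)
ranks: 9->1, 12->2, 14->3, 17->4, 22->5, 24->6, 27->7, 30->8, 33->9
Step 2: Rank sum for X: R1 = 1 + 3 + 6 + 7 + 8 = 25.
Step 3: U_X = R1 - n1(n1+1)/2 = 25 - 5*6/2 = 25 - 15 = 10.
       U_Y = n1*n2 - U_X = 20 - 10 = 10.
Step 4: No ties, so the exact null distribution of U (based on enumerating the C(9,5) = 126 equally likely rank assignments) gives the two-sided p-value.
Step 5: p-value = 1.000000; compare to alpha = 0.05. fail to reject H0.

U_X = 10, p = 1.000000, fail to reject H0 at alpha = 0.05.


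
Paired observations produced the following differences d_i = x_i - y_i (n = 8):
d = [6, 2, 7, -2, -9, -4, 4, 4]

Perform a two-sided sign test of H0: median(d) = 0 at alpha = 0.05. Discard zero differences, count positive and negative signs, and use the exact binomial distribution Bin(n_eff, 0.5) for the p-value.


Step 1: Discard zero differences. Original n = 8; n_eff = number of nonzero differences = 8.
Nonzero differences (with sign): +6, +2, +7, -2, -9, -4, +4, +4
Step 2: Count signs: positive = 5, negative = 3.
Step 3: Under H0: P(positive) = 0.5, so the number of positives S ~ Bin(8, 0.5).
Step 4: Two-sided exact p-value = sum of Bin(8,0.5) probabilities at or below the observed probability = 0.726562.
Step 5: alpha = 0.05. fail to reject H0.

n_eff = 8, pos = 5, neg = 3, p = 0.726562, fail to reject H0.


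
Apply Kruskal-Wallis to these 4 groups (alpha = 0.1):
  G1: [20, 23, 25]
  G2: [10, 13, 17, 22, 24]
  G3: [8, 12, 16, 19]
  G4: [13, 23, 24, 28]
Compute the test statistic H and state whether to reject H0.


Step 1: Combine all N = 16 observations and assign midranks.
sorted (value, group, rank): (8,G3,1), (10,G2,2), (12,G3,3), (13,G2,4.5), (13,G4,4.5), (16,G3,6), (17,G2,7), (19,G3,8), (20,G1,9), (22,G2,10), (23,G1,11.5), (23,G4,11.5), (24,G2,13.5), (24,G4,13.5), (25,G1,15), (28,G4,16)
Step 2: Sum ranks within each group.
R_1 = 35.5 (n_1 = 3)
R_2 = 37 (n_2 = 5)
R_3 = 18 (n_3 = 4)
R_4 = 45.5 (n_4 = 4)
Step 3: H = 12/(N(N+1)) * sum(R_i^2/n_i) - 3(N+1)
     = 12/(16*17) * (35.5^2/3 + 37^2/5 + 18^2/4 + 45.5^2/4) - 3*17
     = 0.044118 * 1292.45 - 51
     = 6.019669.
Step 4: Ties present; correction factor C = 1 - 18/(16^3 - 16) = 0.995588. Corrected H = 6.019669 / 0.995588 = 6.046344.
Step 5: Under H0, H ~ chi^2(3); p-value = 0.109377.
Step 6: alpha = 0.1. fail to reject H0.

H = 6.0463, df = 3, p = 0.109377, fail to reject H0.


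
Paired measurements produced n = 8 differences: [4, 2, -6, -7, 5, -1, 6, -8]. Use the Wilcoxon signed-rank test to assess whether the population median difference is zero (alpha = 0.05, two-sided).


Step 1: Drop any zero differences (none here) and take |d_i|.
|d| = [4, 2, 6, 7, 5, 1, 6, 8]
Step 2: Midrank |d_i| (ties get averaged ranks).
ranks: |4|->3, |2|->2, |6|->5.5, |7|->7, |5|->4, |1|->1, |6|->5.5, |8|->8
Step 3: Attach original signs; sum ranks with positive sign and with negative sign.
W+ = 3 + 2 + 4 + 5.5 = 14.5
W- = 5.5 + 7 + 1 + 8 = 21.5
(Check: W+ + W- = 36 should equal n(n+1)/2 = 36.)
Step 4: Test statistic W = min(W+, W-) = 14.5.
Step 5: Ties in |d|, so use the tie-corrected normal approximation.
        E[W] = n(n+1)/4 = 8*9/4 = 18.
        Tie groups: |d|=6 (t=2); sum(t^3 - t) = 6.
        Var[W] = n(n+1)(2n+1)/24 - sum(t^3-t)/48 = 1224/24 - 6/48 = 50.875.
        z = (W - E[W]) / sqrt(Var[W]) = (14.5 - 18) / 7.1327 = -0.4907.
        Two-sided p = 2*Phi(z) = 0.623639.
Step 6: alpha = 0.05. fail to reject H0.

W+ = 14.5, W- = 21.5, W = min = 14.5, p = 0.623639, fail to reject H0.


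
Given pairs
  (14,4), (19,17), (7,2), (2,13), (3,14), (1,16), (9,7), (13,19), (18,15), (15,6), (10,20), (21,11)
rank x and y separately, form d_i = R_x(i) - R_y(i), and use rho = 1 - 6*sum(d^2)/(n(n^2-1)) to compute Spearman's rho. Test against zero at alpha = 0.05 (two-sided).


Step 1: Rank x and y separately (midranks; no ties here).
rank(x): 14->8, 19->11, 7->4, 2->2, 3->3, 1->1, 9->5, 13->7, 18->10, 15->9, 10->6, 21->12
rank(y): 4->2, 17->10, 2->1, 13->6, 14->7, 16->9, 7->4, 19->11, 15->8, 6->3, 20->12, 11->5
Step 2: d_i = R_x(i) - R_y(i); compute d_i^2.
  (8-2)^2=36, (11-10)^2=1, (4-1)^2=9, (2-6)^2=16, (3-7)^2=16, (1-9)^2=64, (5-4)^2=1, (7-11)^2=16, (10-8)^2=4, (9-3)^2=36, (6-12)^2=36, (12-5)^2=49
sum(d^2) = 284.
Step 3: rho = 1 - 6*284 / (12*(12^2 - 1)) = 1 - 1704/1716 = 0.006993.
Step 4: Under H0, t = rho * sqrt((n-2)/(1-rho^2)) = 0.0221 ~ t(10).
Step 5: Two-sided p-value from the t-distribution with 10 df = 0.982792.
Step 6: alpha = 0.05. fail to reject H0.

rho = 0.0070, p = 0.982792, fail to reject H0 at alpha = 0.05.


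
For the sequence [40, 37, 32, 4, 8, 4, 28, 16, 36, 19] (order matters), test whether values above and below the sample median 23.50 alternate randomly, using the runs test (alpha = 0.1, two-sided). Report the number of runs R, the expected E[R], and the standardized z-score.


Step 1: Compute median = 23.50; label A = above, B = below.
Labels in order: AAABBBABAB  (n_A = 5, n_B = 5)
Step 2: Count runs R = 6.
Step 3: Under H0 (random ordering), E[R] = 2*n_A*n_B/(n_A+n_B) + 1 = 2*5*5/10 + 1 = 6.0000.
        Var[R] = 2*n_A*n_B*(2*n_A*n_B - n_A - n_B) / ((n_A+n_B)^2 * (n_A+n_B-1)) = 2000/900 = 2.2222.
        SD[R] = 1.4907.
Step 4: R = E[R], so z = 0 with no continuity correction.
Step 5: Two-sided p-value via normal approximation = 2*(1 - Phi(|z|)) = 1.000000.
Step 6: alpha = 0.1. fail to reject H0.

R = 6, z = 0.0000, p = 1.000000, fail to reject H0.


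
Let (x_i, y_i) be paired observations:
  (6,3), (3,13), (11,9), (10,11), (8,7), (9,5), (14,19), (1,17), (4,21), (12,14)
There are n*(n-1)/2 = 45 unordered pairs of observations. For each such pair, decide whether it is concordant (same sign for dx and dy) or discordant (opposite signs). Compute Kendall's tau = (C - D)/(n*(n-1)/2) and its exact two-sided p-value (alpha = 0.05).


Step 1: Enumerate the 45 unordered pairs (i,j) with i<j and classify each by sign(x_j-x_i) * sign(y_j-y_i).
  (1,2):dx=-3,dy=+10->D; (1,3):dx=+5,dy=+6->C; (1,4):dx=+4,dy=+8->C; (1,5):dx=+2,dy=+4->C
  (1,6):dx=+3,dy=+2->C; (1,7):dx=+8,dy=+16->C; (1,8):dx=-5,dy=+14->D; (1,9):dx=-2,dy=+18->D
  (1,10):dx=+6,dy=+11->C; (2,3):dx=+8,dy=-4->D; (2,4):dx=+7,dy=-2->D; (2,5):dx=+5,dy=-6->D
  (2,6):dx=+6,dy=-8->D; (2,7):dx=+11,dy=+6->C; (2,8):dx=-2,dy=+4->D; (2,9):dx=+1,dy=+8->C
  (2,10):dx=+9,dy=+1->C; (3,4):dx=-1,dy=+2->D; (3,5):dx=-3,dy=-2->C; (3,6):dx=-2,dy=-4->C
  (3,7):dx=+3,dy=+10->C; (3,8):dx=-10,dy=+8->D; (3,9):dx=-7,dy=+12->D; (3,10):dx=+1,dy=+5->C
  (4,5):dx=-2,dy=-4->C; (4,6):dx=-1,dy=-6->C; (4,7):dx=+4,dy=+8->C; (4,8):dx=-9,dy=+6->D
  (4,9):dx=-6,dy=+10->D; (4,10):dx=+2,dy=+3->C; (5,6):dx=+1,dy=-2->D; (5,7):dx=+6,dy=+12->C
  (5,8):dx=-7,dy=+10->D; (5,9):dx=-4,dy=+14->D; (5,10):dx=+4,dy=+7->C; (6,7):dx=+5,dy=+14->C
  (6,8):dx=-8,dy=+12->D; (6,9):dx=-5,dy=+16->D; (6,10):dx=+3,dy=+9->C; (7,8):dx=-13,dy=-2->C
  (7,9):dx=-10,dy=+2->D; (7,10):dx=-2,dy=-5->C; (8,9):dx=+3,dy=+4->C; (8,10):dx=+11,dy=-3->D
  (9,10):dx=+8,dy=-7->D
Step 2: C = 24, D = 21, total pairs = 45.
Step 3: tau = (C - D)/(n(n-1)/2) = (24 - 21)/45 = 0.066667.
Step 4: Exact two-sided p-value (enumerate n! = 3628800 permutations of y under H0): p = 0.861801.
Step 5: alpha = 0.05. fail to reject H0.

tau_b = 0.0667 (C=24, D=21), p = 0.861801, fail to reject H0.


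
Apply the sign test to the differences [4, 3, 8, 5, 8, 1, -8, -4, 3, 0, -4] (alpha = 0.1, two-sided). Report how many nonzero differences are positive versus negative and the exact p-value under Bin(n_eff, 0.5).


Step 1: Discard zero differences. Original n = 11; n_eff = number of nonzero differences = 10.
Nonzero differences (with sign): +4, +3, +8, +5, +8, +1, -8, -4, +3, -4
Step 2: Count signs: positive = 7, negative = 3.
Step 3: Under H0: P(positive) = 0.5, so the number of positives S ~ Bin(10, 0.5).
Step 4: Two-sided exact p-value = sum of Bin(10,0.5) probabilities at or below the observed probability = 0.343750.
Step 5: alpha = 0.1. fail to reject H0.

n_eff = 10, pos = 7, neg = 3, p = 0.343750, fail to reject H0.


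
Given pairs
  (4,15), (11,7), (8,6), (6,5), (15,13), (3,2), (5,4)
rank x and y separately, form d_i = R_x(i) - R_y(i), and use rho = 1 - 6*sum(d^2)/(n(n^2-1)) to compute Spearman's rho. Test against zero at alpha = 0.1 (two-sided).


Step 1: Rank x and y separately (midranks; no ties here).
rank(x): 4->2, 11->6, 8->5, 6->4, 15->7, 3->1, 5->3
rank(y): 15->7, 7->5, 6->4, 5->3, 13->6, 2->1, 4->2
Step 2: d_i = R_x(i) - R_y(i); compute d_i^2.
  (2-7)^2=25, (6-5)^2=1, (5-4)^2=1, (4-3)^2=1, (7-6)^2=1, (1-1)^2=0, (3-2)^2=1
sum(d^2) = 30.
Step 3: rho = 1 - 6*30 / (7*(7^2 - 1)) = 1 - 180/336 = 0.464286.
Step 4: Under H0, t = rho * sqrt((n-2)/(1-rho^2)) = 1.1722 ~ t(5).
Step 5: Two-sided p-value from the t-distribution with 5 df = 0.293934.
Step 6: alpha = 0.1. fail to reject H0.

rho = 0.4643, p = 0.293934, fail to reject H0 at alpha = 0.1.


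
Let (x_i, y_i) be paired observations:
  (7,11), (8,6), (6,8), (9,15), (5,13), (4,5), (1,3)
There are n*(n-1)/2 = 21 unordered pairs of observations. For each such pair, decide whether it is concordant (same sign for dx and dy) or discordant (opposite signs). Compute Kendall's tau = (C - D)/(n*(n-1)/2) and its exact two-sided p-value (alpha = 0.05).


Step 1: Enumerate the 21 unordered pairs (i,j) with i<j and classify each by sign(x_j-x_i) * sign(y_j-y_i).
  (1,2):dx=+1,dy=-5->D; (1,3):dx=-1,dy=-3->C; (1,4):dx=+2,dy=+4->C; (1,5):dx=-2,dy=+2->D
  (1,6):dx=-3,dy=-6->C; (1,7):dx=-6,dy=-8->C; (2,3):dx=-2,dy=+2->D; (2,4):dx=+1,dy=+9->C
  (2,5):dx=-3,dy=+7->D; (2,6):dx=-4,dy=-1->C; (2,7):dx=-7,dy=-3->C; (3,4):dx=+3,dy=+7->C
  (3,5):dx=-1,dy=+5->D; (3,6):dx=-2,dy=-3->C; (3,7):dx=-5,dy=-5->C; (4,5):dx=-4,dy=-2->C
  (4,6):dx=-5,dy=-10->C; (4,7):dx=-8,dy=-12->C; (5,6):dx=-1,dy=-8->C; (5,7):dx=-4,dy=-10->C
  (6,7):dx=-3,dy=-2->C
Step 2: C = 16, D = 5, total pairs = 21.
Step 3: tau = (C - D)/(n(n-1)/2) = (16 - 5)/21 = 0.523810.
Step 4: Exact two-sided p-value (enumerate n! = 5040 permutations of y under H0): p = 0.136111.
Step 5: alpha = 0.05. fail to reject H0.

tau_b = 0.5238 (C=16, D=5), p = 0.136111, fail to reject H0.


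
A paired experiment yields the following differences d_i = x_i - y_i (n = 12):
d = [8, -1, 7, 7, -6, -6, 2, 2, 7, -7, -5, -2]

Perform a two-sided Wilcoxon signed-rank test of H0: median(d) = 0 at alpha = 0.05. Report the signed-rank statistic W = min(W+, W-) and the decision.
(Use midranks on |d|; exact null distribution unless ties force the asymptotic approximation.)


Step 1: Drop any zero differences (none here) and take |d_i|.
|d| = [8, 1, 7, 7, 6, 6, 2, 2, 7, 7, 5, 2]
Step 2: Midrank |d_i| (ties get averaged ranks).
ranks: |8|->12, |1|->1, |7|->9.5, |7|->9.5, |6|->6.5, |6|->6.5, |2|->3, |2|->3, |7|->9.5, |7|->9.5, |5|->5, |2|->3
Step 3: Attach original signs; sum ranks with positive sign and with negative sign.
W+ = 12 + 9.5 + 9.5 + 3 + 3 + 9.5 = 46.5
W- = 1 + 6.5 + 6.5 + 9.5 + 5 + 3 = 31.5
(Check: W+ + W- = 78 should equal n(n+1)/2 = 78.)
Step 4: Test statistic W = min(W+, W-) = 31.5.
Step 5: Ties in |d|, so use the tie-corrected normal approximation.
        E[W] = n(n+1)/4 = 12*13/4 = 39.
        Tie groups: |d|=2 (t=3), |d|=6 (t=2), |d|=7 (t=4); sum(t^3 - t) = 90.
        Var[W] = n(n+1)(2n+1)/24 - sum(t^3-t)/48 = 3900/24 - 90/48 = 160.625.
        z = (W - E[W]) / sqrt(Var[W]) = (31.5 - 39) / 12.6738 = -0.5918.
        Two-sided p = 2*Phi(z) = 0.554003.
Step 6: alpha = 0.05. fail to reject H0.

W+ = 46.5, W- = 31.5, W = min = 31.5, p = 0.554003, fail to reject H0.


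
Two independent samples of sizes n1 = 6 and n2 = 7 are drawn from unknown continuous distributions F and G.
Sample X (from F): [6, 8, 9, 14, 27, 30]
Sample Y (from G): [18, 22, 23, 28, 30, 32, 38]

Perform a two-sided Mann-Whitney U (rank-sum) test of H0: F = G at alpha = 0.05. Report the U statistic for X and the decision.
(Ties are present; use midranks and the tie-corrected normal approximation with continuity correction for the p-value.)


Step 1: Combine and sort all 13 observations; assign midranks.
sorted (value, group): (6,X), (8,X), (9,X), (14,X), (18,Y), (22,Y), (23,Y), (27,X), (28,Y), (30,X), (30,Y), (32,Y), (38,Y)
ranks: 6->1, 8->2, 9->3, 14->4, 18->5, 22->6, 23->7, 27->8, 28->9, 30->10.5, 30->10.5, 32->12, 38->13
Step 2: Rank sum for X: R1 = 1 + 2 + 3 + 4 + 8 + 10.5 = 28.5.
Step 3: U_X = R1 - n1(n1+1)/2 = 28.5 - 6*7/2 = 28.5 - 21 = 7.5.
       U_Y = n1*n2 - U_X = 42 - 7.5 = 34.5.
Step 4: Ties are present, so use the tie-corrected normal approximation (with continuity correction) for the p-value.
Step 5: p-value = 0.062928; compare to alpha = 0.05. fail to reject H0.

U_X = 7.5, p = 0.062928, fail to reject H0 at alpha = 0.05.


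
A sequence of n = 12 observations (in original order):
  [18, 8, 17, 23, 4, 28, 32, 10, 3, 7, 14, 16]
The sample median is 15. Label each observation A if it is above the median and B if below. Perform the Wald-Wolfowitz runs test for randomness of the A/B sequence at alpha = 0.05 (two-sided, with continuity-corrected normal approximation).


Step 1: Compute median = 15; label A = above, B = below.
Labels in order: ABAABAABBBBA  (n_A = 6, n_B = 6)
Step 2: Count runs R = 7.
Step 3: Under H0 (random ordering), E[R] = 2*n_A*n_B/(n_A+n_B) + 1 = 2*6*6/12 + 1 = 7.0000.
        Var[R] = 2*n_A*n_B*(2*n_A*n_B - n_A - n_B) / ((n_A+n_B)^2 * (n_A+n_B-1)) = 4320/1584 = 2.7273.
        SD[R] = 1.6514.
Step 4: R = E[R], so z = 0 with no continuity correction.
Step 5: Two-sided p-value via normal approximation = 2*(1 - Phi(|z|)) = 1.000000.
Step 6: alpha = 0.05. fail to reject H0.

R = 7, z = 0.0000, p = 1.000000, fail to reject H0.


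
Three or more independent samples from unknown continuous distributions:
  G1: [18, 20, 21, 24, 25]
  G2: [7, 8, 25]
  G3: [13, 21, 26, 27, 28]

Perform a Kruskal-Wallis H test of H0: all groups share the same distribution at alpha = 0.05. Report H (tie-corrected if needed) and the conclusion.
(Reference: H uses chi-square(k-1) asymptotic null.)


Step 1: Combine all N = 13 observations and assign midranks.
sorted (value, group, rank): (7,G2,1), (8,G2,2), (13,G3,3), (18,G1,4), (20,G1,5), (21,G1,6.5), (21,G3,6.5), (24,G1,8), (25,G1,9.5), (25,G2,9.5), (26,G3,11), (27,G3,12), (28,G3,13)
Step 2: Sum ranks within each group.
R_1 = 33 (n_1 = 5)
R_2 = 12.5 (n_2 = 3)
R_3 = 45.5 (n_3 = 5)
Step 3: H = 12/(N(N+1)) * sum(R_i^2/n_i) - 3(N+1)
     = 12/(13*14) * (33^2/5 + 12.5^2/3 + 45.5^2/5) - 3*14
     = 0.065934 * 683.933 - 42
     = 3.094505.
Step 4: Ties present; correction factor C = 1 - 12/(13^3 - 13) = 0.994505. Corrected H = 3.094505 / 0.994505 = 3.111602.
Step 5: Under H0, H ~ chi^2(2); p-value = 0.211020.
Step 6: alpha = 0.05. fail to reject H0.

H = 3.1116, df = 2, p = 0.211020, fail to reject H0.


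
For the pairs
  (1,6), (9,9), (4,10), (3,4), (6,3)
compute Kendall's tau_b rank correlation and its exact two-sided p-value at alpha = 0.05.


Step 1: Enumerate the 10 unordered pairs (i,j) with i<j and classify each by sign(x_j-x_i) * sign(y_j-y_i).
  (1,2):dx=+8,dy=+3->C; (1,3):dx=+3,dy=+4->C; (1,4):dx=+2,dy=-2->D; (1,5):dx=+5,dy=-3->D
  (2,3):dx=-5,dy=+1->D; (2,4):dx=-6,dy=-5->C; (2,5):dx=-3,dy=-6->C; (3,4):dx=-1,dy=-6->C
  (3,5):dx=+2,dy=-7->D; (4,5):dx=+3,dy=-1->D
Step 2: C = 5, D = 5, total pairs = 10.
Step 3: tau = (C - D)/(n(n-1)/2) = (5 - 5)/10 = 0.000000.
Step 4: Exact two-sided p-value (enumerate n! = 120 permutations of y under H0): p = 1.000000.
Step 5: alpha = 0.05. fail to reject H0.

tau_b = 0.0000 (C=5, D=5), p = 1.000000, fail to reject H0.


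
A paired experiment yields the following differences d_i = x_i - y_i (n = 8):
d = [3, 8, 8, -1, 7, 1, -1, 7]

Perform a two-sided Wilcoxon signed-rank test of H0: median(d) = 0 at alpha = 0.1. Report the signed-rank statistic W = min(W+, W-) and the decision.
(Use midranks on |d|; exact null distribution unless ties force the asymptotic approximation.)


Step 1: Drop any zero differences (none here) and take |d_i|.
|d| = [3, 8, 8, 1, 7, 1, 1, 7]
Step 2: Midrank |d_i| (ties get averaged ranks).
ranks: |3|->4, |8|->7.5, |8|->7.5, |1|->2, |7|->5.5, |1|->2, |1|->2, |7|->5.5
Step 3: Attach original signs; sum ranks with positive sign and with negative sign.
W+ = 4 + 7.5 + 7.5 + 5.5 + 2 + 5.5 = 32
W- = 2 + 2 = 4
(Check: W+ + W- = 36 should equal n(n+1)/2 = 36.)
Step 4: Test statistic W = min(W+, W-) = 4.
Step 5: Ties in |d|, so use the tie-corrected normal approximation.
        E[W] = n(n+1)/4 = 8*9/4 = 18.
        Tie groups: |d|=1 (t=3), |d|=7 (t=2), |d|=8 (t=2); sum(t^3 - t) = 36.
        Var[W] = n(n+1)(2n+1)/24 - sum(t^3-t)/48 = 1224/24 - 36/48 = 50.25.
        z = (W - E[W]) / sqrt(Var[W]) = (4 - 18) / 7.0887 = -1.9750.
        Two-sided p = 2*Phi(z) = 0.048272.
Step 6: alpha = 0.1. reject H0.

W+ = 32, W- = 4, W = min = 4, p = 0.048272, reject H0.


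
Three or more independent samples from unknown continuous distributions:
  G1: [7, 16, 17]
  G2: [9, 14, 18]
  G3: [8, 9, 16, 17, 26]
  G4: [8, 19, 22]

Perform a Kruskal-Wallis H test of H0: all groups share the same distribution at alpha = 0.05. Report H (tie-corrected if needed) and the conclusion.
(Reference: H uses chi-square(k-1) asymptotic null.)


Step 1: Combine all N = 14 observations and assign midranks.
sorted (value, group, rank): (7,G1,1), (8,G3,2.5), (8,G4,2.5), (9,G2,4.5), (9,G3,4.5), (14,G2,6), (16,G1,7.5), (16,G3,7.5), (17,G1,9.5), (17,G3,9.5), (18,G2,11), (19,G4,12), (22,G4,13), (26,G3,14)
Step 2: Sum ranks within each group.
R_1 = 18 (n_1 = 3)
R_2 = 21.5 (n_2 = 3)
R_3 = 38 (n_3 = 5)
R_4 = 27.5 (n_4 = 3)
Step 3: H = 12/(N(N+1)) * sum(R_i^2/n_i) - 3(N+1)
     = 12/(14*15) * (18^2/3 + 21.5^2/3 + 38^2/5 + 27.5^2/3) - 3*15
     = 0.057143 * 802.967 - 45
     = 0.883810.
Step 4: Ties present; correction factor C = 1 - 24/(14^3 - 14) = 0.991209. Corrected H = 0.883810 / 0.991209 = 0.891648.
Step 5: Under H0, H ~ chi^2(3); p-value = 0.827443.
Step 6: alpha = 0.05. fail to reject H0.

H = 0.8916, df = 3, p = 0.827443, fail to reject H0.


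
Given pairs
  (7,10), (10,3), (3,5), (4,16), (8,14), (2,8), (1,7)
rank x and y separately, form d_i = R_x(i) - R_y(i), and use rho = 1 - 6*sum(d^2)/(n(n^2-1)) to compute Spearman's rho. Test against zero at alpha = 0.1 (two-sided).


Step 1: Rank x and y separately (midranks; no ties here).
rank(x): 7->5, 10->7, 3->3, 4->4, 8->6, 2->2, 1->1
rank(y): 10->5, 3->1, 5->2, 16->7, 14->6, 8->4, 7->3
Step 2: d_i = R_x(i) - R_y(i); compute d_i^2.
  (5-5)^2=0, (7-1)^2=36, (3-2)^2=1, (4-7)^2=9, (6-6)^2=0, (2-4)^2=4, (1-3)^2=4
sum(d^2) = 54.
Step 3: rho = 1 - 6*54 / (7*(7^2 - 1)) = 1 - 324/336 = 0.035714.
Step 4: Under H0, t = rho * sqrt((n-2)/(1-rho^2)) = 0.0799 ~ t(5).
Step 5: Two-sided p-value from the t-distribution with 5 df = 0.939408.
Step 6: alpha = 0.1. fail to reject H0.

rho = 0.0357, p = 0.939408, fail to reject H0 at alpha = 0.1.


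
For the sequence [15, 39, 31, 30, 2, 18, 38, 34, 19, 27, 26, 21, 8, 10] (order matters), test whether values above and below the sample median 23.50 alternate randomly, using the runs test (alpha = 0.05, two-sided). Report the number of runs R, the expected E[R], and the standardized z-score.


Step 1: Compute median = 23.50; label A = above, B = below.
Labels in order: BAAABBAABAABBB  (n_A = 7, n_B = 7)
Step 2: Count runs R = 7.
Step 3: Under H0 (random ordering), E[R] = 2*n_A*n_B/(n_A+n_B) + 1 = 2*7*7/14 + 1 = 8.0000.
        Var[R] = 2*n_A*n_B*(2*n_A*n_B - n_A - n_B) / ((n_A+n_B)^2 * (n_A+n_B-1)) = 8232/2548 = 3.2308.
        SD[R] = 1.7974.
Step 4: Continuity-corrected z = (R + 0.5 - E[R]) / SD[R] = (7 + 0.5 - 8.0000) / 1.7974 = -0.2782.
Step 5: Two-sided p-value via normal approximation = 2*(1 - Phi(|z|)) = 0.780879.
Step 6: alpha = 0.05. fail to reject H0.

R = 7, z = -0.2782, p = 0.780879, fail to reject H0.


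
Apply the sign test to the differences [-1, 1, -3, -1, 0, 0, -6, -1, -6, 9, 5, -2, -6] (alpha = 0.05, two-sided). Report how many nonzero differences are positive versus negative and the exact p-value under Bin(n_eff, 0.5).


Step 1: Discard zero differences. Original n = 13; n_eff = number of nonzero differences = 11.
Nonzero differences (with sign): -1, +1, -3, -1, -6, -1, -6, +9, +5, -2, -6
Step 2: Count signs: positive = 3, negative = 8.
Step 3: Under H0: P(positive) = 0.5, so the number of positives S ~ Bin(11, 0.5).
Step 4: Two-sided exact p-value = sum of Bin(11,0.5) probabilities at or below the observed probability = 0.226562.
Step 5: alpha = 0.05. fail to reject H0.

n_eff = 11, pos = 3, neg = 8, p = 0.226562, fail to reject H0.


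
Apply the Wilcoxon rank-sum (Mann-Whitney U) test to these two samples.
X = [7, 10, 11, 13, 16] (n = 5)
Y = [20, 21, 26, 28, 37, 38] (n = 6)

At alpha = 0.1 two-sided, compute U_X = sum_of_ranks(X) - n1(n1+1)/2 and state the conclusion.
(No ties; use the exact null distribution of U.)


Step 1: Combine and sort all 11 observations; assign midranks.
sorted (value, group): (7,X), (10,X), (11,X), (13,X), (16,X), (20,Y), (21,Y), (26,Y), (28,Y), (37,Y), (38,Y)
ranks: 7->1, 10->2, 11->3, 13->4, 16->5, 20->6, 21->7, 26->8, 28->9, 37->10, 38->11
Step 2: Rank sum for X: R1 = 1 + 2 + 3 + 4 + 5 = 15.
Step 3: U_X = R1 - n1(n1+1)/2 = 15 - 5*6/2 = 15 - 15 = 0.
       U_Y = n1*n2 - U_X = 30 - 0 = 30.
Step 4: No ties, so the exact null distribution of U (based on enumerating the C(11,5) = 462 equally likely rank assignments) gives the two-sided p-value.
Step 5: p-value = 0.004329; compare to alpha = 0.1. reject H0.

U_X = 0, p = 0.004329, reject H0 at alpha = 0.1.


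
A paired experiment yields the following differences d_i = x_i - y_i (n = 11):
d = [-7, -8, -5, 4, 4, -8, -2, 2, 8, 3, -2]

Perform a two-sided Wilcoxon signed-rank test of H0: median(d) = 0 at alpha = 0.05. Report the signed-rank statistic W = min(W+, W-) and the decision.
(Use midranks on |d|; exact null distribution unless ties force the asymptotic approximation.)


Step 1: Drop any zero differences (none here) and take |d_i|.
|d| = [7, 8, 5, 4, 4, 8, 2, 2, 8, 3, 2]
Step 2: Midrank |d_i| (ties get averaged ranks).
ranks: |7|->8, |8|->10, |5|->7, |4|->5.5, |4|->5.5, |8|->10, |2|->2, |2|->2, |8|->10, |3|->4, |2|->2
Step 3: Attach original signs; sum ranks with positive sign and with negative sign.
W+ = 5.5 + 5.5 + 2 + 10 + 4 = 27
W- = 8 + 10 + 7 + 10 + 2 + 2 = 39
(Check: W+ + W- = 66 should equal n(n+1)/2 = 66.)
Step 4: Test statistic W = min(W+, W-) = 27.
Step 5: Ties in |d|, so use the tie-corrected normal approximation.
        E[W] = n(n+1)/4 = 11*12/4 = 33.
        Tie groups: |d|=2 (t=3), |d|=4 (t=2), |d|=8 (t=3); sum(t^3 - t) = 54.
        Var[W] = n(n+1)(2n+1)/24 - sum(t^3-t)/48 = 3036/24 - 54/48 = 125.375.
        z = (W - E[W]) / sqrt(Var[W]) = (27 - 33) / 11.1971 = -0.5359.
        Two-sided p = 2*Phi(z) = 0.592060.
Step 6: alpha = 0.05. fail to reject H0.

W+ = 27, W- = 39, W = min = 27, p = 0.592060, fail to reject H0.


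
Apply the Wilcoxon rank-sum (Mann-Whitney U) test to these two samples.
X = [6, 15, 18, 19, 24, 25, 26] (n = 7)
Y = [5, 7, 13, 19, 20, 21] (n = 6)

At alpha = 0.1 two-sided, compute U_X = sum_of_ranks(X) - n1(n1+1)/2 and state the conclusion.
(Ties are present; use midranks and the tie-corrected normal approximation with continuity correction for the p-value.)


Step 1: Combine and sort all 13 observations; assign midranks.
sorted (value, group): (5,Y), (6,X), (7,Y), (13,Y), (15,X), (18,X), (19,X), (19,Y), (20,Y), (21,Y), (24,X), (25,X), (26,X)
ranks: 5->1, 6->2, 7->3, 13->4, 15->5, 18->6, 19->7.5, 19->7.5, 20->9, 21->10, 24->11, 25->12, 26->13
Step 2: Rank sum for X: R1 = 2 + 5 + 6 + 7.5 + 11 + 12 + 13 = 56.5.
Step 3: U_X = R1 - n1(n1+1)/2 = 56.5 - 7*8/2 = 56.5 - 28 = 28.5.
       U_Y = n1*n2 - U_X = 42 - 28.5 = 13.5.
Step 4: Ties are present, so use the tie-corrected normal approximation (with continuity correction) for the p-value.
Step 5: p-value = 0.316645; compare to alpha = 0.1. fail to reject H0.

U_X = 28.5, p = 0.316645, fail to reject H0 at alpha = 0.1.


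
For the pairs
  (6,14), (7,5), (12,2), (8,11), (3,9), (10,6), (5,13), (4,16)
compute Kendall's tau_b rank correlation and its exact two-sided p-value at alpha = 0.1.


Step 1: Enumerate the 28 unordered pairs (i,j) with i<j and classify each by sign(x_j-x_i) * sign(y_j-y_i).
  (1,2):dx=+1,dy=-9->D; (1,3):dx=+6,dy=-12->D; (1,4):dx=+2,dy=-3->D; (1,5):dx=-3,dy=-5->C
  (1,6):dx=+4,dy=-8->D; (1,7):dx=-1,dy=-1->C; (1,8):dx=-2,dy=+2->D; (2,3):dx=+5,dy=-3->D
  (2,4):dx=+1,dy=+6->C; (2,5):dx=-4,dy=+4->D; (2,6):dx=+3,dy=+1->C; (2,7):dx=-2,dy=+8->D
  (2,8):dx=-3,dy=+11->D; (3,4):dx=-4,dy=+9->D; (3,5):dx=-9,dy=+7->D; (3,6):dx=-2,dy=+4->D
  (3,7):dx=-7,dy=+11->D; (3,8):dx=-8,dy=+14->D; (4,5):dx=-5,dy=-2->C; (4,6):dx=+2,dy=-5->D
  (4,7):dx=-3,dy=+2->D; (4,8):dx=-4,dy=+5->D; (5,6):dx=+7,dy=-3->D; (5,7):dx=+2,dy=+4->C
  (5,8):dx=+1,dy=+7->C; (6,7):dx=-5,dy=+7->D; (6,8):dx=-6,dy=+10->D; (7,8):dx=-1,dy=+3->D
Step 2: C = 7, D = 21, total pairs = 28.
Step 3: tau = (C - D)/(n(n-1)/2) = (7 - 21)/28 = -0.500000.
Step 4: Exact two-sided p-value (enumerate n! = 40320 permutations of y under H0): p = 0.108681.
Step 5: alpha = 0.1. fail to reject H0.

tau_b = -0.5000 (C=7, D=21), p = 0.108681, fail to reject H0.


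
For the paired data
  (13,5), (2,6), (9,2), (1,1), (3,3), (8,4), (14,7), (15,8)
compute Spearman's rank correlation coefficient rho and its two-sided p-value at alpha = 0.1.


Step 1: Rank x and y separately (midranks; no ties here).
rank(x): 13->6, 2->2, 9->5, 1->1, 3->3, 8->4, 14->7, 15->8
rank(y): 5->5, 6->6, 2->2, 1->1, 3->3, 4->4, 7->7, 8->8
Step 2: d_i = R_x(i) - R_y(i); compute d_i^2.
  (6-5)^2=1, (2-6)^2=16, (5-2)^2=9, (1-1)^2=0, (3-3)^2=0, (4-4)^2=0, (7-7)^2=0, (8-8)^2=0
sum(d^2) = 26.
Step 3: rho = 1 - 6*26 / (8*(8^2 - 1)) = 1 - 156/504 = 0.690476.
Step 4: Under H0, t = rho * sqrt((n-2)/(1-rho^2)) = 2.3382 ~ t(6).
Step 5: Two-sided p-value from the t-distribution with 6 df = 0.057990.
Step 6: alpha = 0.1. reject H0.

rho = 0.6905, p = 0.057990, reject H0 at alpha = 0.1.


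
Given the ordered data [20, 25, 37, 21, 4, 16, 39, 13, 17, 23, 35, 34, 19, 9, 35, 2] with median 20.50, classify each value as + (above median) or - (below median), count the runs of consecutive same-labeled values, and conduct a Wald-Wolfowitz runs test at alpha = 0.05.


Step 1: Compute median = 20.50; label A = above, B = below.
Labels in order: BAAABBABBAAABBAB  (n_A = 8, n_B = 8)
Step 2: Count runs R = 9.
Step 3: Under H0 (random ordering), E[R] = 2*n_A*n_B/(n_A+n_B) + 1 = 2*8*8/16 + 1 = 9.0000.
        Var[R] = 2*n_A*n_B*(2*n_A*n_B - n_A - n_B) / ((n_A+n_B)^2 * (n_A+n_B-1)) = 14336/3840 = 3.7333.
        SD[R] = 1.9322.
Step 4: R = E[R], so z = 0 with no continuity correction.
Step 5: Two-sided p-value via normal approximation = 2*(1 - Phi(|z|)) = 1.000000.
Step 6: alpha = 0.05. fail to reject H0.

R = 9, z = 0.0000, p = 1.000000, fail to reject H0.


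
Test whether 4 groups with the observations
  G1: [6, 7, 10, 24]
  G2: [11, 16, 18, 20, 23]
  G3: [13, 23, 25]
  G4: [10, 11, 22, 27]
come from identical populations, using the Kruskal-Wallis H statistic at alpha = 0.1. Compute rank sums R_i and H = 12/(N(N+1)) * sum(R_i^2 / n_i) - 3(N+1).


Step 1: Combine all N = 16 observations and assign midranks.
sorted (value, group, rank): (6,G1,1), (7,G1,2), (10,G1,3.5), (10,G4,3.5), (11,G2,5.5), (11,G4,5.5), (13,G3,7), (16,G2,8), (18,G2,9), (20,G2,10), (22,G4,11), (23,G2,12.5), (23,G3,12.5), (24,G1,14), (25,G3,15), (27,G4,16)
Step 2: Sum ranks within each group.
R_1 = 20.5 (n_1 = 4)
R_2 = 45 (n_2 = 5)
R_3 = 34.5 (n_3 = 3)
R_4 = 36 (n_4 = 4)
Step 3: H = 12/(N(N+1)) * sum(R_i^2/n_i) - 3(N+1)
     = 12/(16*17) * (20.5^2/4 + 45^2/5 + 34.5^2/3 + 36^2/4) - 3*17
     = 0.044118 * 1230.81 - 51
     = 3.300551.
Step 4: Ties present; correction factor C = 1 - 18/(16^3 - 16) = 0.995588. Corrected H = 3.300551 / 0.995588 = 3.315177.
Step 5: Under H0, H ~ chi^2(3); p-value = 0.345536.
Step 6: alpha = 0.1. fail to reject H0.

H = 3.3152, df = 3, p = 0.345536, fail to reject H0.
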